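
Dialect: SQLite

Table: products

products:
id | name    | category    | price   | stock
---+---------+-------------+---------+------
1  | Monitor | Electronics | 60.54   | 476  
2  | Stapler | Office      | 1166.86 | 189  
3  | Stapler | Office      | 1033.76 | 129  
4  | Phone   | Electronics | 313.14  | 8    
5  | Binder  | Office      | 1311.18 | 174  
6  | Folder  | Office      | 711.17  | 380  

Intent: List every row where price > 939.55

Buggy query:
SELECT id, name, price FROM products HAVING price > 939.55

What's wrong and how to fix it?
Bug: This is a non-aggregate query (no GROUP BY, no aggregates), so in SQLite the HAVING clause is invalid here; a row-level condition belongs in WHERE

Fix: Use WHERE for row-level filtering

Corrected query:
SELECT id, name, price FROM products WHERE price > 939.55

Result:
id | name    | price  
---+---------+--------
2  | Stapler | 1166.86
3  | Stapler | 1033.76
5  | Binder  | 1311.18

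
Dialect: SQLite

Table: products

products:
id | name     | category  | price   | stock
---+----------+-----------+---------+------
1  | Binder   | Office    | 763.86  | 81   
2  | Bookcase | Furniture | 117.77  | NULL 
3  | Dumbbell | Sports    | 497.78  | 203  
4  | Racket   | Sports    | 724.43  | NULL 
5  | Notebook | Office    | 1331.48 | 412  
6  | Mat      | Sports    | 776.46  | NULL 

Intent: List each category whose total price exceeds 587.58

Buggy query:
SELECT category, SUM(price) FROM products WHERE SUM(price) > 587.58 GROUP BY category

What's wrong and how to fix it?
Bug: Aggregate functions cannot appear in a WHERE clause

Fix: Move the aggregate condition to a HAVING clause

Corrected query:
SELECT category, SUM(price) FROM products GROUP BY category HAVING SUM(price) > 587.58

Result:
category | SUM(price)
---------+-----------
Office   | 2095.34   
Sports   | 1998.67   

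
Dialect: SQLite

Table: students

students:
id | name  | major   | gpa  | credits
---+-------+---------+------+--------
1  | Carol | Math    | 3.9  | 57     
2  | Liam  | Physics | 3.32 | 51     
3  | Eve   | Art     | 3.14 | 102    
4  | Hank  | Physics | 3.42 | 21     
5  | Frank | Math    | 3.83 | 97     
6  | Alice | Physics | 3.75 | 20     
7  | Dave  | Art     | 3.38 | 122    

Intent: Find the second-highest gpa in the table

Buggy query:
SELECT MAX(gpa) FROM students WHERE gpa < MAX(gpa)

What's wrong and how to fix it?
Bug: The inner MAX is an aggregate inside WHERE, which is not allowed

Fix: Compute the overall MAX in a subquery, then take MAX of rows below it

Corrected query:
SELECT MAX(gpa) FROM students WHERE gpa < (SELECT MAX(gpa) FROM students)

Result:
MAX(gpa)
--------
3.83    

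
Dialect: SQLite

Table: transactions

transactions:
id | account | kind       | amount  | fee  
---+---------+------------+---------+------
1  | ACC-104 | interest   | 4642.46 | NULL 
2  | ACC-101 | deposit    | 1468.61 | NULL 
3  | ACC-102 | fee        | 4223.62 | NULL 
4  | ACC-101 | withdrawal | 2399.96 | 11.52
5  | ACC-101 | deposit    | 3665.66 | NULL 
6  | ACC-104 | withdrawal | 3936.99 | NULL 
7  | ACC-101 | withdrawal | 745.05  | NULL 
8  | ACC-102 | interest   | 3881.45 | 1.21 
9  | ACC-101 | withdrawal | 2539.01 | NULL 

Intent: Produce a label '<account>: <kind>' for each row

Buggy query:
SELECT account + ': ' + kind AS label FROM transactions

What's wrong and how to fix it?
Bug: '+' is numeric addition; on text columns SQLite converts them to 0 instead of concatenating

Fix: Use the || operator for string concatenation

Corrected query:
SELECT account || ': ' || kind AS label FROM transactions

Result:
label              
-------------------
ACC-104: interest  
ACC-101: deposit   
ACC-102: fee       
ACC-101: withdrawal
ACC-101: deposit   
ACC-104: withdrawal
ACC-101: withdrawal
ACC-102: interest  
ACC-101: withdrawal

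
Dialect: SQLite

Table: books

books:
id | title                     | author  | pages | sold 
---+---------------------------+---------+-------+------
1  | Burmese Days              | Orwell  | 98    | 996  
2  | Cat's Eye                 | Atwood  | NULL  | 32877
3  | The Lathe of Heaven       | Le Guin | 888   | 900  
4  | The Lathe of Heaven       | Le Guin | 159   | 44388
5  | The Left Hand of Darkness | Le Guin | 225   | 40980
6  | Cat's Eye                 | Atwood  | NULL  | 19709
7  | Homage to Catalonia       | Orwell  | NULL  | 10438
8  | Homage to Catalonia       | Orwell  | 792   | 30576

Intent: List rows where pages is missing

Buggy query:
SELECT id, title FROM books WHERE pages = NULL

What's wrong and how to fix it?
Bug: Comparing to NULL with '=' never matches; NULL = NULL is unknown, not true

Fix: Replace '= NULL' with 'IS NULL'

Corrected query:
SELECT id, title FROM books WHERE pages IS NULL

Result:
id | title              
---+--------------------
2  | Cat's Eye          
6  | Cat's Eye          
7  | Homage to Catalonia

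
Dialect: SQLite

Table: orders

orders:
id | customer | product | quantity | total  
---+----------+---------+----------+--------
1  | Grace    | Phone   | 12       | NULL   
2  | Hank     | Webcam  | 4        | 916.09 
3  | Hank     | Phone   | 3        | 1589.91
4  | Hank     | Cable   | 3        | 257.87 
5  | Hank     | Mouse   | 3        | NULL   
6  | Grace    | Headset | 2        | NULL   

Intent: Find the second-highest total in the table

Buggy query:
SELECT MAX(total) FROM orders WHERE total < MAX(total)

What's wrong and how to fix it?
Bug: The inner MAX is an aggregate inside WHERE, which is not allowed

Fix: Compute the overall MAX in a subquery, then take MAX of rows below it

Corrected query:
SELECT MAX(total) FROM orders WHERE total < (SELECT MAX(total) FROM orders)

Result:
MAX(total)
----------
916.09    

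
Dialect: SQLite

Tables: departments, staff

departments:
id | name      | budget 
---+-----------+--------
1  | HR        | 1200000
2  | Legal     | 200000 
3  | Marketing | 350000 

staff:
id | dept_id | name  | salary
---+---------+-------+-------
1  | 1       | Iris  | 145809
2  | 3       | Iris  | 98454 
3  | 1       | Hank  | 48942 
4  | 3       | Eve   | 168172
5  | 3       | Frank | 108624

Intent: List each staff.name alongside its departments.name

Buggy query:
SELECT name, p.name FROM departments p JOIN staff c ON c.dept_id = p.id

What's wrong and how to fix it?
Bug: Both tables have a 'name' column; the unqualified reference is ambiguous

Fix: Prefix ambiguous columns with the table alias

Corrected query:
SELECT c.name, p.name FROM departments p JOIN staff c ON c.dept_id = p.id

Result:
name  | name     
------+----------
Iris  | HR       
Iris  | Marketing
Hank  | HR       
Eve   | Marketing
Frank | Marketing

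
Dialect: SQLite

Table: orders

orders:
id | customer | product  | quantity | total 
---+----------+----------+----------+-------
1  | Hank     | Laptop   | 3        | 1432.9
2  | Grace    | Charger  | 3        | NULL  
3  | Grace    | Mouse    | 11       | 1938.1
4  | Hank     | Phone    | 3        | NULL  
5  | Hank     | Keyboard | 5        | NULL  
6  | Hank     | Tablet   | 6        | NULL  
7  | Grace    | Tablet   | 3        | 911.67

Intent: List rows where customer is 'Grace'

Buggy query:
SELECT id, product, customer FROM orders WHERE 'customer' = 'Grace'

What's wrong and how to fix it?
Bug: Single quotes denote string literals in SQL; the column name is being compared as a constant string

Fix: Remove the quotes around the column name (or use double quotes for an identifier)

Corrected query:
SELECT id, product, customer FROM orders WHERE customer = 'Grace'

Result:
id | product | customer
---+---------+---------
2  | Charger | Grace   
3  | Mouse   | Grace   
7  | Tablet  | Grace   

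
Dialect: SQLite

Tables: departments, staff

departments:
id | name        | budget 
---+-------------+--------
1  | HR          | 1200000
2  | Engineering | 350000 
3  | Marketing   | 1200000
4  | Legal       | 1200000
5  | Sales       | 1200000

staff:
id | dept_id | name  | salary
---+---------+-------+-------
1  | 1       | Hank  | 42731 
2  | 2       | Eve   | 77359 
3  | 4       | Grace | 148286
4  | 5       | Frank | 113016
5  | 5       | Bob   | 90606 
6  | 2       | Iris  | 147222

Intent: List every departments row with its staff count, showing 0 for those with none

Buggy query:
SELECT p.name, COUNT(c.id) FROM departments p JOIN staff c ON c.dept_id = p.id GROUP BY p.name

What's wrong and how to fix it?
Bug: An inner join excludes parents with zero children

Fix: Use LEFT JOIN so parents without children still appear (COUNT(c.id) gives 0)

Corrected query:
SELECT p.name, COUNT(c.id) FROM departments p LEFT JOIN staff c ON c.dept_id = p.id GROUP BY p.name

Result:
name        | COUNT(c.id)
------------+------------
Engineering | 2          
HR          | 1          
Legal       | 1          
Marketing   | 0          
Sales       | 2          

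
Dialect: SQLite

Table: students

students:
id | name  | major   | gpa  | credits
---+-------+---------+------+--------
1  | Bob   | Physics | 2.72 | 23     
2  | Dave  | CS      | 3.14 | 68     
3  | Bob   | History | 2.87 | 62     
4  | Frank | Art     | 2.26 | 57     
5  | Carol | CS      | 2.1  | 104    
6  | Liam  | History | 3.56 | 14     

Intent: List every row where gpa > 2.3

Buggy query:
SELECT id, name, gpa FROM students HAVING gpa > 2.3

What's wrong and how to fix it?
Bug: HAVING filters the output of aggregation, but this query has no GROUP BY and no aggregate functions, so SQLite rejects it (HAVING clause on a non-aggregate query); the condition here is per row

Fix: Use WHERE for row-level filtering

Corrected query:
SELECT id, name, gpa FROM students WHERE gpa > 2.3

Result:
id | name | gpa 
---+------+-----
1  | Bob  | 2.72
2  | Dave | 3.14
3  | Bob  | 2.87
6  | Liam | 3.56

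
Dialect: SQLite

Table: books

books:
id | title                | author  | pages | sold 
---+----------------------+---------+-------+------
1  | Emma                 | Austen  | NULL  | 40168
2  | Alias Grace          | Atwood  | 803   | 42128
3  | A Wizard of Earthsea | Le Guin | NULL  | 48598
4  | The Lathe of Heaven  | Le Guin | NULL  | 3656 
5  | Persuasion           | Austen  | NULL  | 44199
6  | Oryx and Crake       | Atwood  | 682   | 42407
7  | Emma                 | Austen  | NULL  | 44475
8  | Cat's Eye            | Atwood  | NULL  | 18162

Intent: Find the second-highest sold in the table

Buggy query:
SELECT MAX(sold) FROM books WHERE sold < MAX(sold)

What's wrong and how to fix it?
Bug: MAX(sold) on the right of the comparison is an aggregate-in-WHERE error

Fix: Put the inner MAX in a scalar subquery

Corrected query:
SELECT MAX(sold) FROM books WHERE sold < (SELECT MAX(sold) FROM books)

Result:
MAX(sold)
---------
44475    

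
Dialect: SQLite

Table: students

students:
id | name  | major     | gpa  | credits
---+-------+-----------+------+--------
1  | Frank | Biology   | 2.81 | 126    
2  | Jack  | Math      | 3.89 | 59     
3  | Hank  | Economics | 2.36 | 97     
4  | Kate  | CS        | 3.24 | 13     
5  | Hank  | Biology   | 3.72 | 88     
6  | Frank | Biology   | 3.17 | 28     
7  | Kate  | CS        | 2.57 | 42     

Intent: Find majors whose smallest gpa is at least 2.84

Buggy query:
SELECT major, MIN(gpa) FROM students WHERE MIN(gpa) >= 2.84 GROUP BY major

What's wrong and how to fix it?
Bug: Aggregates like MIN are computed per group after WHERE runs

Fix: Replace WHERE with HAVING after the GROUP BY

Corrected query:
SELECT major, MIN(gpa) FROM students GROUP BY major HAVING MIN(gpa) >= 2.84

Result:
major | MIN(gpa)
------+---------
Math  | 3.89    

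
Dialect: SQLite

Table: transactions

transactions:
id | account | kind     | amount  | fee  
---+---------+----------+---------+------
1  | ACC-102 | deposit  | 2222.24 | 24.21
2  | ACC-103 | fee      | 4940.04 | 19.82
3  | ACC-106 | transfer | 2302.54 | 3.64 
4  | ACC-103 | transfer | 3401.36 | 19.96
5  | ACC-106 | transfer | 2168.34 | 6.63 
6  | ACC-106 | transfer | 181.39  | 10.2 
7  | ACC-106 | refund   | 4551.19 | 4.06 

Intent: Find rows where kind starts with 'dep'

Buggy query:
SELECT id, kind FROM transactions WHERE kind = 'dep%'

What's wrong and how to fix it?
Bug: Wildcards only work with LIKE; '=' treats '%' as a literal character

Fix: Use LIKE for wildcard pattern matching

Corrected query:
SELECT id, kind FROM transactions WHERE kind LIKE 'dep%'

Result:
id | kind   
---+--------
1  | deposit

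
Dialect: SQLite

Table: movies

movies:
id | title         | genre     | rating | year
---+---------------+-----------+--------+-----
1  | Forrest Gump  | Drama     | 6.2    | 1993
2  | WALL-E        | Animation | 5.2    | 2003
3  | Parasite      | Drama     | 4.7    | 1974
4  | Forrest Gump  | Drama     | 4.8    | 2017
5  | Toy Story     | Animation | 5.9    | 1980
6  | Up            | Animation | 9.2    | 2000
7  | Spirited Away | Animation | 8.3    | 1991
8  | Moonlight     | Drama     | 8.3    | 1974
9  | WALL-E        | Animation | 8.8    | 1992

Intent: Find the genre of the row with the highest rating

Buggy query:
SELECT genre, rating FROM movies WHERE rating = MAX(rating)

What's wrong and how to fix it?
Bug: WHERE is evaluated per row; an aggregate over the whole table isn't defined there

Fix: Use a subquery: WHERE rating = (SELECT MAX(rating) FROM movies)

Corrected query:
SELECT genre, rating FROM movies WHERE rating = (SELECT MAX(rating) FROM movies)

Result:
genre     | rating
----------+-------
Animation | 9.2   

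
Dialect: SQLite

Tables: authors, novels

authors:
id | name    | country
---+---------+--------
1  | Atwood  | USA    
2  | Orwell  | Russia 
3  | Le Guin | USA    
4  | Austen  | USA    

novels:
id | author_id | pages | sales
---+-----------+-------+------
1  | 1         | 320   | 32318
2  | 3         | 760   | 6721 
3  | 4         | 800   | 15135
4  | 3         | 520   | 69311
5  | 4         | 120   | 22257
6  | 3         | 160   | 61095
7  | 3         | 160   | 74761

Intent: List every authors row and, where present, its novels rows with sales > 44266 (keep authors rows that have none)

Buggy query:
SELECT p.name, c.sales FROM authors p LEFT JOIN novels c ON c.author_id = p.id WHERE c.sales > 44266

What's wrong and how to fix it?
Bug: A WHERE condition on the right-hand table after LEFT JOIN drops unmatched parents

Fix: Put 'c.sales > 44266' in the JOIN's ON clause instead of WHERE

Corrected query:
SELECT p.name, c.sales FROM authors p LEFT JOIN novels c ON c.author_id = p.id AND c.sales > 44266

Result:
name    | sales
--------+------
Atwood  | NULL 
Orwell  | NULL 
Le Guin | 61095
Le Guin | 69311
Le Guin | 74761
Austen  | NULL 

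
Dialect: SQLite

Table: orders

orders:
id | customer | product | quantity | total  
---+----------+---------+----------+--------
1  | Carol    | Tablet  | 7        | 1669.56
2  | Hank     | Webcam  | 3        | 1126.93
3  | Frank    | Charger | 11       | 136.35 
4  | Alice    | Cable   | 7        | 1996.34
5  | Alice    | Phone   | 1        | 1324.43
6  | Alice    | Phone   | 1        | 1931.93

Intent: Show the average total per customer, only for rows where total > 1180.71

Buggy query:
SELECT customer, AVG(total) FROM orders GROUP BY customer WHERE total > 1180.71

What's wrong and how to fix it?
Bug: WHERE cannot follow GROUP BY

Fix: Place WHERE between FROM and GROUP BY

Corrected query:
SELECT customer, AVG(total) FROM orders WHERE total > 1180.71 GROUP BY customer

Result:
customer | AVG(total)
---------+-----------
Alice    | 1750.9    
Carol    | 1669.56   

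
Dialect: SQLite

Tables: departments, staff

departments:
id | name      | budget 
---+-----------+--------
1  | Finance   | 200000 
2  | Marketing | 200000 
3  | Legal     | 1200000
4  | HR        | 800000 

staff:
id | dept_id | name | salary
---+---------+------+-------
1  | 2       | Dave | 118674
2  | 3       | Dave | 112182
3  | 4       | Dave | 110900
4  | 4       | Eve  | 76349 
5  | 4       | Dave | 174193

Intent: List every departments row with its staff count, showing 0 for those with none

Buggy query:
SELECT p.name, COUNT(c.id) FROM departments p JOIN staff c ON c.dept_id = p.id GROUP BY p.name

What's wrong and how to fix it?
Bug: An inner join excludes parents with zero children

Fix: Switch to LEFT JOIN to retain unmatched parent rows

Corrected query:
SELECT p.name, COUNT(c.id) FROM departments p LEFT JOIN staff c ON c.dept_id = p.id GROUP BY p.name

Result:
name      | COUNT(c.id)
----------+------------
Finance   | 0          
HR        | 3          
Legal     | 1          
Marketing | 1          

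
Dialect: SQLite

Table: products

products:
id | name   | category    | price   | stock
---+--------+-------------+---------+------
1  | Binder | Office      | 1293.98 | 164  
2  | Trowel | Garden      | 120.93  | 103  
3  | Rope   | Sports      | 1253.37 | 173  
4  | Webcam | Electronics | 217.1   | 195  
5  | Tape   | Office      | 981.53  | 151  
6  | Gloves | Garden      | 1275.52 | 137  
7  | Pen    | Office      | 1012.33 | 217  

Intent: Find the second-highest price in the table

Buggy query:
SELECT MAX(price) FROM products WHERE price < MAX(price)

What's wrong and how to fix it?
Bug: The inner MAX is an aggregate inside WHERE, which is not allowed

Fix: Compute the overall MAX in a subquery, then take MAX of rows below it

Corrected query:
SELECT MAX(price) FROM products WHERE price < (SELECT MAX(price) FROM products)

Result:
MAX(price)
----------
1275.52   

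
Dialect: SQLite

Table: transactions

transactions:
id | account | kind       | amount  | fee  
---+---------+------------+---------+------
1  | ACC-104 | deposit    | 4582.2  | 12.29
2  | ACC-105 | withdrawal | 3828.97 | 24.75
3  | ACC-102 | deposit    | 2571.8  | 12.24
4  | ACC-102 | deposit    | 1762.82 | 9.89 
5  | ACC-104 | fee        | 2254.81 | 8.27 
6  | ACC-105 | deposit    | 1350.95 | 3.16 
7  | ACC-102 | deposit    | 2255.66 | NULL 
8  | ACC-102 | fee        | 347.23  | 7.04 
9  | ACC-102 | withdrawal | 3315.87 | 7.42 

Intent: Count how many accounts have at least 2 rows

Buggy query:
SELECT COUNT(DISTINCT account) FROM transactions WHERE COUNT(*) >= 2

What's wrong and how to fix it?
Bug: COUNT(*) cannot appear in WHERE; the per-group count doesn't exist yet

Fix: Group first with HAVING COUNT(*) >= 2, then COUNT the resulting groups

Corrected query:
SELECT COUNT(*) FROM (SELECT account FROM transactions GROUP BY account HAVING COUNT(*) >= 2)

Result:
COUNT(*)
--------
3       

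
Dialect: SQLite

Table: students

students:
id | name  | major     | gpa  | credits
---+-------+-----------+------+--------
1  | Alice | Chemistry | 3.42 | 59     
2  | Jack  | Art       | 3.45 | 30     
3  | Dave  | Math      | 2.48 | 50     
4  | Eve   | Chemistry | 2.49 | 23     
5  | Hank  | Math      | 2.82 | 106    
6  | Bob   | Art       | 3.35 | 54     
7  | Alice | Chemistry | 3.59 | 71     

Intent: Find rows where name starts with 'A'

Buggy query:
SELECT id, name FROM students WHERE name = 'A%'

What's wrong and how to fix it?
Bug: Wildcards only work with LIKE; '=' treats '%' as a literal character

Fix: Replace '=' with LIKE so 'A%' is treated as a pattern

Corrected query:
SELECT id, name FROM students WHERE name LIKE 'A%'

Result:
id | name 
---+------
1  | Alice
7  | Alice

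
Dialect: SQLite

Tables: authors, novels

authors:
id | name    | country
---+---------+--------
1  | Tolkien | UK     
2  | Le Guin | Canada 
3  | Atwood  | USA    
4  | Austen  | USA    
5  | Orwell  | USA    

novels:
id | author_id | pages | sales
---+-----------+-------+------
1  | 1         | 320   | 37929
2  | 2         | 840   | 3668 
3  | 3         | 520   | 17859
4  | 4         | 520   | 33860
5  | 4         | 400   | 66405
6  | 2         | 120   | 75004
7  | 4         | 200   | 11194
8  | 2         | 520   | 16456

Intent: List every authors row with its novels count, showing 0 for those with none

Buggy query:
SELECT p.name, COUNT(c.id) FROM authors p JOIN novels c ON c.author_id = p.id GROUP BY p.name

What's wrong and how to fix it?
Bug: An inner join excludes parents with zero children

Fix: Switch to LEFT JOIN to retain unmatched parent rows

Corrected query:
SELECT p.name, COUNT(c.id) FROM authors p LEFT JOIN novels c ON c.author_id = p.id GROUP BY p.name

Result:
name    | COUNT(c.id)
--------+------------
Atwood  | 1          
Austen  | 3          
Le Guin | 3          
Orwell  | 0          
Tolkien | 1          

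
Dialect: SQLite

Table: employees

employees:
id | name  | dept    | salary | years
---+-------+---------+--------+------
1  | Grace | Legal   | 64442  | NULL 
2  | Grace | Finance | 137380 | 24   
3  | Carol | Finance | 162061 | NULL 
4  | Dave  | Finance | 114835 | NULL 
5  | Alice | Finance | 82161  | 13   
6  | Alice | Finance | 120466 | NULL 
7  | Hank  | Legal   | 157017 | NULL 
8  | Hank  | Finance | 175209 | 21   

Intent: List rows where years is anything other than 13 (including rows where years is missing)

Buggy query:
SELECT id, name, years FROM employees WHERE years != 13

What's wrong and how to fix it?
Bug: Inequality against NULL is unknown, not true; rows with NULL are dropped

Fix: Handle NULL separately with IS NULL alongside the inequality

Corrected query:
SELECT id, name, years FROM employees WHERE years != 13 OR years IS NULL

Result:
id | name  | years
---+-------+------
1  | Grace | NULL 
2  | Grace | 24   
3  | Carol | NULL 
4  | Dave  | NULL 
6  | Alice | NULL 
7  | Hank  | NULL 
8  | Hank  | 21   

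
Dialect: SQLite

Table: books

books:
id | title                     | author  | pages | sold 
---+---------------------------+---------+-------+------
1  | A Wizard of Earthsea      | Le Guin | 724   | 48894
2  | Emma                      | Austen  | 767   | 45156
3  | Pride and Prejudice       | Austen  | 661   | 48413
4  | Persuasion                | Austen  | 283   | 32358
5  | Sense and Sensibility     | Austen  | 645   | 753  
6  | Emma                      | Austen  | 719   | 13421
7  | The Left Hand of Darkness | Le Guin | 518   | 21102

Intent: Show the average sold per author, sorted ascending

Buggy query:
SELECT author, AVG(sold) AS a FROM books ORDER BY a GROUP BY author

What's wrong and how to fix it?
Bug: GROUP BY must precede ORDER BY

Fix: Reorder: SELECT … FROM … GROUP BY … ORDER BY …

Corrected query:
SELECT author, AVG(sold) AS a FROM books GROUP BY author ORDER BY a

Result:
author  | a      
--------+--------
Austen  | 28020.2
Le Guin | 34998  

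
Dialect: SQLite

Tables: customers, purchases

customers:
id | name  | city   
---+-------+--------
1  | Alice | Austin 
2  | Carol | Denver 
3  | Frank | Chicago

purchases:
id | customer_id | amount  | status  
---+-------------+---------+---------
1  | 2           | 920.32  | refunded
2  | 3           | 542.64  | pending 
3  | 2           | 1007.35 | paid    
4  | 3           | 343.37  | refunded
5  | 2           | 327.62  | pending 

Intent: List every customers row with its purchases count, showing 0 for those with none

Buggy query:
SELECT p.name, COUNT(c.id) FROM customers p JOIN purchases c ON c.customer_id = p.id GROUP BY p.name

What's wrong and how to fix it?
Bug: INNER JOIN drops customers rows that have no matching purchases rows

Fix: Switch to LEFT JOIN to retain unmatched parent rows

Corrected query:
SELECT p.name, COUNT(c.id) FROM customers p LEFT JOIN purchases c ON c.customer_id = p.id GROUP BY p.name

Result:
name  | COUNT(c.id)
------+------------
Alice | 0          
Carol | 3          
Frank | 2          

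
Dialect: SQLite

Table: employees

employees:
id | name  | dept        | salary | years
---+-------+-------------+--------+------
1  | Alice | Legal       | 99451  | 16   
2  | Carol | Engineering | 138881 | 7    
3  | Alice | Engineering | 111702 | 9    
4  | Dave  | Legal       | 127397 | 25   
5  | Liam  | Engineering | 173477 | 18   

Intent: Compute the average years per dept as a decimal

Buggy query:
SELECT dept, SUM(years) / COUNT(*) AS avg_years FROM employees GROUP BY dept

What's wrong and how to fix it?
Bug: SUM(years) and COUNT(*) are both integers; the division truncates the fractional part

Fix: Multiply by 1.0 (or CAST to REAL) to force floating-point division

Corrected query:
SELECT dept, SUM(years) * 1.0 / COUNT(*) AS avg_years FROM employees GROUP BY dept

Result:
dept        | avg_years
------------+----------
Engineering | 11.333333
Legal       | 20.5     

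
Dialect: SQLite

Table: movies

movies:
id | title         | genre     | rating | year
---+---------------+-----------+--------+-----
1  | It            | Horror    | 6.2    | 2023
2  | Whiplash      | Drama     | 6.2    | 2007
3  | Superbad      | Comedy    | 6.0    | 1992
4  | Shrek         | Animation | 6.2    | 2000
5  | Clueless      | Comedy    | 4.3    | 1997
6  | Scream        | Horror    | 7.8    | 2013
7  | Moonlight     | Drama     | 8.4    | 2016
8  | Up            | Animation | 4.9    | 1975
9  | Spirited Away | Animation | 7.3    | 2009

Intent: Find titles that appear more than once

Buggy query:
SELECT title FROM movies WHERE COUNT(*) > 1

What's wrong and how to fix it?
Bug: WHERE can't reference COUNT(*); aggregates are computed after WHERE

Fix: GROUP BY title, then filter groups with HAVING COUNT(*) > 1

Corrected query:
SELECT title FROM movies GROUP BY title HAVING COUNT(*) > 1

Result:
(no rows)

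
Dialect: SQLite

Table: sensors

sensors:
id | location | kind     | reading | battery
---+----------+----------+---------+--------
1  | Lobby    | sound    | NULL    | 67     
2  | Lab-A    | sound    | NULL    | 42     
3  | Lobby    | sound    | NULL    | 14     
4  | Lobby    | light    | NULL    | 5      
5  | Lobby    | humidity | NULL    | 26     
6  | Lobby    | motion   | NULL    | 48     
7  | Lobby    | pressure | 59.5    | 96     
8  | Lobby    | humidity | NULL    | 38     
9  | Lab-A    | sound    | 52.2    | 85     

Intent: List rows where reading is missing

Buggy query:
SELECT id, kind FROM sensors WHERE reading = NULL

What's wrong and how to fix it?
Bug: '= NULL' is always unknown in SQL three-valued logic, so no rows match

Fix: Replace '= NULL' with 'IS NULL'

Corrected query:
SELECT id, kind FROM sensors WHERE reading IS NULL

Result:
id | kind    
---+---------
1  | sound   
2  | sound   
3  | sound   
4  | light   
5  | humidity
6  | motion  
8  | humidity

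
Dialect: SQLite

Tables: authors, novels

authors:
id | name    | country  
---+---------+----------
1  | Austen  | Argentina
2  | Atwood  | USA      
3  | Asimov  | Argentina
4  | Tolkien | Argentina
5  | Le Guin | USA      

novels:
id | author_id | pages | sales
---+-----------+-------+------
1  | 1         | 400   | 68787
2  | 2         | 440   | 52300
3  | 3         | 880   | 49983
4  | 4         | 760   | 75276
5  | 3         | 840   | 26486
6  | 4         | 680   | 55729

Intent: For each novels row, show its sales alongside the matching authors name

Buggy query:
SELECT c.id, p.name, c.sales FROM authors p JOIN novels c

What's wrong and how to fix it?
Bug: Missing join condition: each novels row is matched to all authors rows instead of just its own

Fix: Specify the join condition linking the foreign key to the parent id

Corrected query:
SELECT c.id, p.name, c.sales FROM authors p JOIN novels c ON c.author_id = p.id

Result:
id | name    | sales
---+---------+------
1  | Austen  | 68787
2  | Atwood  | 52300
3  | Asimov  | 49983
4  | Tolkien | 75276
5  | Asimov  | 26486
6  | Tolkien | 55729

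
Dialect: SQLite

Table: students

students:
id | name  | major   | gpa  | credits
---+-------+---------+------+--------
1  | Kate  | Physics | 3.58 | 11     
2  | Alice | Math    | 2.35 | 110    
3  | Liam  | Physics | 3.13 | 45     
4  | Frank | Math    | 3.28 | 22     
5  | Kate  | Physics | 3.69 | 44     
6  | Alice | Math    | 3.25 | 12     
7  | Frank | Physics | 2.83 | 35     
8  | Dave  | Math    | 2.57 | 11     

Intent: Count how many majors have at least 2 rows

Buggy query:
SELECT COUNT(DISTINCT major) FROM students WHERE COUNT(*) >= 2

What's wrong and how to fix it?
Bug: WHERE filters individual rows, not groups, so a group-level COUNT is invalid there

Fix: Use a subquery that GROUPs and filters with HAVING, then count its rows

Corrected query:
SELECT COUNT(*) FROM (SELECT major FROM students GROUP BY major HAVING COUNT(*) >= 2)

Result:
COUNT(*)
--------
2       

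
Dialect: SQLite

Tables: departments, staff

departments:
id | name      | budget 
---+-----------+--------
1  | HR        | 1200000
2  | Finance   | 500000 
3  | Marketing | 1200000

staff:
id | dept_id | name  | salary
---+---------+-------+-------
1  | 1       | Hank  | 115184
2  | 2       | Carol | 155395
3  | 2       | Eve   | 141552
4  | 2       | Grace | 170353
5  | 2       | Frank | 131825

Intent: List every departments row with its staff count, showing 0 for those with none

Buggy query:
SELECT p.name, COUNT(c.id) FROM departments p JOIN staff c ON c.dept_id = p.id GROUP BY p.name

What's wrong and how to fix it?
Bug: An inner join excludes parents with zero children

Fix: Switch to LEFT JOIN to retain unmatched parent rows

Corrected query:
SELECT p.name, COUNT(c.id) FROM departments p LEFT JOIN staff c ON c.dept_id = p.id GROUP BY p.name

Result:
name      | COUNT(c.id)
----------+------------
Finance   | 4          
HR        | 1          
Marketing | 0          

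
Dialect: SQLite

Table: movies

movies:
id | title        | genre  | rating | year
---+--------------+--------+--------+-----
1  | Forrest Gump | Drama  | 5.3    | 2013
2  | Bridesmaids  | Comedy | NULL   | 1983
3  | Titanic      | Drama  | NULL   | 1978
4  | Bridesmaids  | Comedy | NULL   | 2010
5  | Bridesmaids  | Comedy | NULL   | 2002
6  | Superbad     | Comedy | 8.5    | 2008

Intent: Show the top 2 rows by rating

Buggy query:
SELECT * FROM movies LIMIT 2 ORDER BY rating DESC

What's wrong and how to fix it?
Bug: LIMIT must come after ORDER BY

Fix: Swap the clauses: ORDER BY first, then LIMIT

Corrected query:
SELECT * FROM movies ORDER BY rating DESC LIMIT 2

Result:
id | title        | genre  | rating | year
---+--------------+--------+--------+-----
6  | Superbad     | Comedy | 8.5    | 2008
1  | Forrest Gump | Drama  | 5.3    | 2013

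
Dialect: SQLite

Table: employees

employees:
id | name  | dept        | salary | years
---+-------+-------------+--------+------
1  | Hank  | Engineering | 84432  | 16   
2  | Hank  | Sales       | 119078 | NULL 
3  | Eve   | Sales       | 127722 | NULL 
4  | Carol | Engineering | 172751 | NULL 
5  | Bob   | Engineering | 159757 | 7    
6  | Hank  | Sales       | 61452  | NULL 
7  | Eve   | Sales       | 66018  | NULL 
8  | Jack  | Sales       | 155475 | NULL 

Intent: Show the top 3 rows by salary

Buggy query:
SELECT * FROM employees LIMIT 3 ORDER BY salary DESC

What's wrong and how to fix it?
Bug: ORDER BY cannot follow LIMIT; LIMIT is the final clause

Fix: Sort with ORDER BY, then apply LIMIT

Corrected query:
SELECT * FROM employees ORDER BY salary DESC LIMIT 3

Result:
id | name  | dept        | salary | years
---+-------+-------------+--------+------
4  | Carol | Engineering | 172751 | NULL 
5  | Bob   | Engineering | 159757 | 7    
8  | Jack  | Sales       | 155475 | NULL 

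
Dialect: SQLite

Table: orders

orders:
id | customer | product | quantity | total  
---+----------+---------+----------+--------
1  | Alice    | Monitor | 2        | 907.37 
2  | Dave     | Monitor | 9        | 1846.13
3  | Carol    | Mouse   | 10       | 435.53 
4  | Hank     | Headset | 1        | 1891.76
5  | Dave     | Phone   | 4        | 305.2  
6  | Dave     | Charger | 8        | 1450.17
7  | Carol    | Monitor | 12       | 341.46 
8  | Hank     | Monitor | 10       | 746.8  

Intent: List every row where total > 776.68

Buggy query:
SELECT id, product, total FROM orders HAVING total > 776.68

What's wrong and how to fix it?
Bug: This is a non-aggregate query (no GROUP BY, no aggregates), so in SQLite the HAVING clause is invalid here; a row-level condition belongs in WHERE

Fix: Replace HAVING with WHERE since the condition applies to individual rows

Corrected query:
SELECT id, product, total FROM orders WHERE total > 776.68

Result:
id | product | total  
---+---------+--------
1  | Monitor | 907.37 
2  | Monitor | 1846.13
4  | Headset | 1891.76
6  | Charger | 1450.17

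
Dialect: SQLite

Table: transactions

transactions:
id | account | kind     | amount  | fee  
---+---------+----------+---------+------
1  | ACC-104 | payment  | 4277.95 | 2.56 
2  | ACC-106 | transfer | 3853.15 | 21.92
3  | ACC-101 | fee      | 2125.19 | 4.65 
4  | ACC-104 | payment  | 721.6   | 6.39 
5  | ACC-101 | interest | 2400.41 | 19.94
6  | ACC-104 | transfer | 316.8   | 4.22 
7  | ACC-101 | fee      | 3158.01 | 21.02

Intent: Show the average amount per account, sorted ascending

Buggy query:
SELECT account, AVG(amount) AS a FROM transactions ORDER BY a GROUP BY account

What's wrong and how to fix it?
Bug: ORDER BY appears before GROUP BY; SQL clause order requires GROUP BY first

Fix: Move ORDER BY to the end, after GROUP BY

Corrected query:
SELECT account, AVG(amount) AS a FROM transactions GROUP BY account ORDER BY a

Result:
account | a          
--------+------------
ACC-104 | 1772.116667
ACC-101 | 2561.203333
ACC-106 | 3853.15    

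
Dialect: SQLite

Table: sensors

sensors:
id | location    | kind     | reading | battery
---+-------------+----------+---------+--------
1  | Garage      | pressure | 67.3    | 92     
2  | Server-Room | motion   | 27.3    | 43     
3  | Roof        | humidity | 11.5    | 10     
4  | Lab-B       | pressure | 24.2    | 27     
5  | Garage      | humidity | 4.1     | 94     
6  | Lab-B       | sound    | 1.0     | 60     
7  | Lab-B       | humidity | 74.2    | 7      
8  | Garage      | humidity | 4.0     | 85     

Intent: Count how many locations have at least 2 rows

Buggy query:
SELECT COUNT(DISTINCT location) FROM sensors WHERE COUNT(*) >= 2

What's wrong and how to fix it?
Bug: WHERE filters individual rows, not groups, so a group-level COUNT is invalid there

Fix: Group first with HAVING COUNT(*) >= 2, then COUNT the resulting groups

Corrected query:
SELECT COUNT(*) FROM (SELECT location FROM sensors GROUP BY location HAVING COUNT(*) >= 2)

Result:
COUNT(*)
--------
2       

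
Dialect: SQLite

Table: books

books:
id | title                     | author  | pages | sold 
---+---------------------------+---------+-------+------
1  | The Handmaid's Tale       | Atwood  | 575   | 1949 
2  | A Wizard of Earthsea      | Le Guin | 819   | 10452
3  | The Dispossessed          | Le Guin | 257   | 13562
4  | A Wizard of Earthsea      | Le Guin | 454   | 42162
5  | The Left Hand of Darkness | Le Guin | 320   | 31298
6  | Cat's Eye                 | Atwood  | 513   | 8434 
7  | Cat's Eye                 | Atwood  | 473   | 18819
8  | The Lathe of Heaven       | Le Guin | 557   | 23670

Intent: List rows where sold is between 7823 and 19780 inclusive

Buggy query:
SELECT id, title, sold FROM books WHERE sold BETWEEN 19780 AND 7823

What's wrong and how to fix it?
Bug: BETWEEN expects the lower bound first; with 19780 AND 7823 the range is empty

Fix: Write BETWEEN 7823 AND 19780

Corrected query:
SELECT id, title, sold FROM books WHERE sold BETWEEN 7823 AND 19780

Result:
id | title                | sold 
---+----------------------+------
2  | A Wizard of Earthsea | 10452
3  | The Dispossessed     | 13562
6  | Cat's Eye            | 8434 
7  | Cat's Eye            | 18819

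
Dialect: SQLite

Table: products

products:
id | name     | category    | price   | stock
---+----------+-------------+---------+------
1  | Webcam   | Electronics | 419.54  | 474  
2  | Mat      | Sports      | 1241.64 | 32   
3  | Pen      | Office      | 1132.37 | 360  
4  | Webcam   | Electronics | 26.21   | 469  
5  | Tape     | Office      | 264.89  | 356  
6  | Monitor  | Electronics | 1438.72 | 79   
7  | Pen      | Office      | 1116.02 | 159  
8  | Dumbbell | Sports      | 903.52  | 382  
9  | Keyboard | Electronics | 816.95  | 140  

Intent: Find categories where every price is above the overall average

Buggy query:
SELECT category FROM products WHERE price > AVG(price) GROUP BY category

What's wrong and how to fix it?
Bug: AVG() is an aggregate; it can't sit directly in WHERE

Fix: Compute the overall average in a scalar subquery and compare each group's MIN against it in HAVING

Corrected query:
SELECT category FROM products GROUP BY category HAVING MIN(price) > (SELECT AVG(price) FROM products)

Result:
category
--------
Sports  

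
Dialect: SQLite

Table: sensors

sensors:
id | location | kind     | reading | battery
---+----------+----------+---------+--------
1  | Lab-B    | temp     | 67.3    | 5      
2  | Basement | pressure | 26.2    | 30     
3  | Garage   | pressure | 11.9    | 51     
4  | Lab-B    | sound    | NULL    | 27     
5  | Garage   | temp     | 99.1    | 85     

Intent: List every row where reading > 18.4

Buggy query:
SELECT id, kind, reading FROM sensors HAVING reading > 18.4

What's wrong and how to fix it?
Bug: This is a non-aggregate query (no GROUP BY, no aggregates), so in SQLite the HAVING clause is invalid here; a row-level condition belongs in WHERE

Fix: Use WHERE for row-level filtering

Corrected query:
SELECT id, kind, reading FROM sensors WHERE reading > 18.4

Result:
id | kind     | reading
---+----------+--------
1  | temp     | 67.3   
2  | pressure | 26.2   
5  | temp     | 99.1   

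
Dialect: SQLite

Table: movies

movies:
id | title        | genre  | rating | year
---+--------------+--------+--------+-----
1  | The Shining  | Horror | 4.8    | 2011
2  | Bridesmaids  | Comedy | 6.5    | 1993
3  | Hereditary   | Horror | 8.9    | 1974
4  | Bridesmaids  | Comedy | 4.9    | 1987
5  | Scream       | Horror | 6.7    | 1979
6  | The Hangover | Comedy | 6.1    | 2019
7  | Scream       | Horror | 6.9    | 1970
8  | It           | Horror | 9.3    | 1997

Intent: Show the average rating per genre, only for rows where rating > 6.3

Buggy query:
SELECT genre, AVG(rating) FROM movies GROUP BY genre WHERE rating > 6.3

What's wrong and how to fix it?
Bug: WHERE cannot follow GROUP BY

Fix: Place WHERE between FROM and GROUP BY

Corrected query:
SELECT genre, AVG(rating) FROM movies WHERE rating > 6.3 GROUP BY genre

Result:
genre  | AVG(rating)
-------+------------
Comedy | 6.5        
Horror | 7.95       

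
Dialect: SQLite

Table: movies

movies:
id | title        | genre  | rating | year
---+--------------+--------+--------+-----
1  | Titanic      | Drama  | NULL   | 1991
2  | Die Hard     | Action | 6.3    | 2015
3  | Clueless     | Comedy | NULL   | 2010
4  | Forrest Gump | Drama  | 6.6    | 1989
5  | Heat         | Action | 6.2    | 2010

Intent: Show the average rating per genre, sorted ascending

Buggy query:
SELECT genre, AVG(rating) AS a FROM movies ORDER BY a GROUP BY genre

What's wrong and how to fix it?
Bug: GROUP BY must precede ORDER BY

Fix: Move ORDER BY to the end, after GROUP BY

Corrected query:
SELECT genre, AVG(rating) AS a FROM movies GROUP BY genre ORDER BY a

Result:
genre  | a   
-------+-----
Comedy | NULL
Action | 6.25
Drama  | 6.6 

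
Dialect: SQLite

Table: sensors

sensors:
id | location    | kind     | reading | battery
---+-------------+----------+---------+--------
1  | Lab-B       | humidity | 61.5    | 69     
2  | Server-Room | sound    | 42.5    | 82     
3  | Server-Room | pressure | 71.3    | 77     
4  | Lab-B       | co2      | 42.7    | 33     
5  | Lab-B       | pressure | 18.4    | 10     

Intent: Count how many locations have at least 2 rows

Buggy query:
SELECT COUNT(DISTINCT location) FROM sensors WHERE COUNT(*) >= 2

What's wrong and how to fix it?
Bug: COUNT(*) cannot appear in WHERE; the per-group count doesn't exist yet

Fix: Use a subquery that GROUPs and filters with HAVING, then count its rows

Corrected query:
SELECT COUNT(*) FROM (SELECT location FROM sensors GROUP BY location HAVING COUNT(*) >= 2)

Result:
COUNT(*)
--------
2       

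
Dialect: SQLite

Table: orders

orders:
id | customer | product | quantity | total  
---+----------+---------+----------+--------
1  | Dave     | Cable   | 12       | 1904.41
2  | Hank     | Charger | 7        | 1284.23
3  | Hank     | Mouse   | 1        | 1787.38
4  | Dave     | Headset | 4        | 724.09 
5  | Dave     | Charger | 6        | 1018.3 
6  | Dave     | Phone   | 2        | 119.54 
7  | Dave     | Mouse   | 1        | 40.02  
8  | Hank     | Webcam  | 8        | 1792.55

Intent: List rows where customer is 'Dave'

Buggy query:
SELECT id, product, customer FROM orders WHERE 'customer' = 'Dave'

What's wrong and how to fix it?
Bug: Single quotes denote string literals in SQL; the column name is being compared as a constant string

Fix: Remove the quotes around the column name (or use double quotes for an identifier)

Corrected query:
SELECT id, product, customer FROM orders WHERE customer = 'Dave'

Result:
id | product | customer
---+---------+---------
1  | Cable   | Dave    
4  | Headset | Dave    
5  | Charger | Dave    
6  | Phone   | Dave    
7  | Mouse   | Dave    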